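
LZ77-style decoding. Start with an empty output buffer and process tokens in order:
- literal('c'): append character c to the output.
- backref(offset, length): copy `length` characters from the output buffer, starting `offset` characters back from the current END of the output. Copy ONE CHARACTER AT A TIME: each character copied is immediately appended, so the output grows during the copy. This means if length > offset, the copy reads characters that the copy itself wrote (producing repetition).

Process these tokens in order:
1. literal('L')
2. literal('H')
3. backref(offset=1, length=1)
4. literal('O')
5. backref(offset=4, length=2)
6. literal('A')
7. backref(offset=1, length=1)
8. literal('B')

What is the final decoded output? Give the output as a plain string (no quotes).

Token 1: literal('L'). Output: "L"
Token 2: literal('H'). Output: "LH"
Token 3: backref(off=1, len=1). Copied 'H' from pos 1. Output: "LHH"
Token 4: literal('O'). Output: "LHHO"
Token 5: backref(off=4, len=2). Copied 'LH' from pos 0. Output: "LHHOLH"
Token 6: literal('A'). Output: "LHHOLHA"
Token 7: backref(off=1, len=1). Copied 'A' from pos 6. Output: "LHHOLHAA"
Token 8: literal('B'). Output: "LHHOLHAAB"

Answer: LHHOLHAAB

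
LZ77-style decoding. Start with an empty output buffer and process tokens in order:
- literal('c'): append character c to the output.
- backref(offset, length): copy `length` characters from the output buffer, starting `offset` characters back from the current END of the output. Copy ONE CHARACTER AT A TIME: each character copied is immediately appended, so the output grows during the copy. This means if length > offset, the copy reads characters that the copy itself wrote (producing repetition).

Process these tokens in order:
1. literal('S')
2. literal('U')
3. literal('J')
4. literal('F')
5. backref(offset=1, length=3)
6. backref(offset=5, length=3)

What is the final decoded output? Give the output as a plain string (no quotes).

Token 1: literal('S'). Output: "S"
Token 2: literal('U'). Output: "SU"
Token 3: literal('J'). Output: "SUJ"
Token 4: literal('F'). Output: "SUJF"
Token 5: backref(off=1, len=3) (overlapping!). Copied 'FFF' from pos 3. Output: "SUJFFFF"
Token 6: backref(off=5, len=3). Copied 'JFF' from pos 2. Output: "SUJFFFFJFF"

Answer: SUJFFFFJFF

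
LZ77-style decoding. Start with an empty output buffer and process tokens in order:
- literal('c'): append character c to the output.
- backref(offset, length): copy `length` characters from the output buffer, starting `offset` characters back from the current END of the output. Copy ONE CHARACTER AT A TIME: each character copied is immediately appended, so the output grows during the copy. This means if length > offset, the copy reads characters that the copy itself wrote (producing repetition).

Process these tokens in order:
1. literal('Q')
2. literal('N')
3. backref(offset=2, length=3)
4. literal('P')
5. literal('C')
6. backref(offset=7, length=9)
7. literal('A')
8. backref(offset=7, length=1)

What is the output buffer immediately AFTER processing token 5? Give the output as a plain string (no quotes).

Token 1: literal('Q'). Output: "Q"
Token 2: literal('N'). Output: "QN"
Token 3: backref(off=2, len=3) (overlapping!). Copied 'QNQ' from pos 0. Output: "QNQNQ"
Token 4: literal('P'). Output: "QNQNQP"
Token 5: literal('C'). Output: "QNQNQPC"

Answer: QNQNQPC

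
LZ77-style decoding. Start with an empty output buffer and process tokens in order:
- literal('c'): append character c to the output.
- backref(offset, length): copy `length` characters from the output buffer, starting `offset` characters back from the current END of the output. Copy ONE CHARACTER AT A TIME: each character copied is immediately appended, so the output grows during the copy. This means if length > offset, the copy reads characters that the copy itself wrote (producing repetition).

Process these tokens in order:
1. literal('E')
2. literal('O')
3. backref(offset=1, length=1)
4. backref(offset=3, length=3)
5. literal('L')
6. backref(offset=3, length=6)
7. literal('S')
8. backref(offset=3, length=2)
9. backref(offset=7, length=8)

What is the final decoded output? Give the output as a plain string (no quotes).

Answer: EOOEOOLOOLOOLSOLLOOLSOLL

Derivation:
Token 1: literal('E'). Output: "E"
Token 2: literal('O'). Output: "EO"
Token 3: backref(off=1, len=1). Copied 'O' from pos 1. Output: "EOO"
Token 4: backref(off=3, len=3). Copied 'EOO' from pos 0. Output: "EOOEOO"
Token 5: literal('L'). Output: "EOOEOOL"
Token 6: backref(off=3, len=6) (overlapping!). Copied 'OOLOOL' from pos 4. Output: "EOOEOOLOOLOOL"
Token 7: literal('S'). Output: "EOOEOOLOOLOOLS"
Token 8: backref(off=3, len=2). Copied 'OL' from pos 11. Output: "EOOEOOLOOLOOLSOL"
Token 9: backref(off=7, len=8) (overlapping!). Copied 'LOOLSOLL' from pos 9. Output: "EOOEOOLOOLOOLSOLLOOLSOLL"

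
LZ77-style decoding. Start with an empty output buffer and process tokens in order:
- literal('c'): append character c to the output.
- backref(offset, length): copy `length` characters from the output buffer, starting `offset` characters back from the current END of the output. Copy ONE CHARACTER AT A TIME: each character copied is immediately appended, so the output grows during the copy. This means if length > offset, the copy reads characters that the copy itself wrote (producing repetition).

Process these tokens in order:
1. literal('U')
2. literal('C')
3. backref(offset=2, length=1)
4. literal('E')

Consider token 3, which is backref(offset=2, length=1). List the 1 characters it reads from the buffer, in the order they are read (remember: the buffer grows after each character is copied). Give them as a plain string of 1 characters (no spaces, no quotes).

Token 1: literal('U'). Output: "U"
Token 2: literal('C'). Output: "UC"
Token 3: backref(off=2, len=1). Buffer before: "UC" (len 2)
  byte 1: read out[0]='U', append. Buffer now: "UCU"

Answer: U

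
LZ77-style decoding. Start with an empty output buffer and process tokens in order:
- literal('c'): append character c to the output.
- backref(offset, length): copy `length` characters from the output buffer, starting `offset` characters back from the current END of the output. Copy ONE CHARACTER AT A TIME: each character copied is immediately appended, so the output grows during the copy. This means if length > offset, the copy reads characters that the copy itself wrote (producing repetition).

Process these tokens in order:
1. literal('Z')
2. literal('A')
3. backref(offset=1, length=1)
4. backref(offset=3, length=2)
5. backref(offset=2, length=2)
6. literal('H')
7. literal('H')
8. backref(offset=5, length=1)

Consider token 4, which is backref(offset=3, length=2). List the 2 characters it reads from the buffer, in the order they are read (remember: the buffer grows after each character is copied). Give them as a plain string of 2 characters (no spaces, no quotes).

Token 1: literal('Z'). Output: "Z"
Token 2: literal('A'). Output: "ZA"
Token 3: backref(off=1, len=1). Copied 'A' from pos 1. Output: "ZAA"
Token 4: backref(off=3, len=2). Buffer before: "ZAA" (len 3)
  byte 1: read out[0]='Z', append. Buffer now: "ZAAZ"
  byte 2: read out[1]='A', append. Buffer now: "ZAAZA"

Answer: ZA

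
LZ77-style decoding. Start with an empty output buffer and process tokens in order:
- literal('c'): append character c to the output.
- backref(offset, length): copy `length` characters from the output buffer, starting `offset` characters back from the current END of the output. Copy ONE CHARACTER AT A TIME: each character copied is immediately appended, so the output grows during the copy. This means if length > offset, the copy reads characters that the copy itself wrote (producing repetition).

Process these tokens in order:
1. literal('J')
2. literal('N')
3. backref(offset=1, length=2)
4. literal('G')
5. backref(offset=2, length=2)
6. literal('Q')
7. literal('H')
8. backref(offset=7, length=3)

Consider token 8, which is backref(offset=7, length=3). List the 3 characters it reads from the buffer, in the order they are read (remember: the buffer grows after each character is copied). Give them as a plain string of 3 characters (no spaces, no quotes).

Answer: NNG

Derivation:
Token 1: literal('J'). Output: "J"
Token 2: literal('N'). Output: "JN"
Token 3: backref(off=1, len=2) (overlapping!). Copied 'NN' from pos 1. Output: "JNNN"
Token 4: literal('G'). Output: "JNNNG"
Token 5: backref(off=2, len=2). Copied 'NG' from pos 3. Output: "JNNNGNG"
Token 6: literal('Q'). Output: "JNNNGNGQ"
Token 7: literal('H'). Output: "JNNNGNGQH"
Token 8: backref(off=7, len=3). Buffer before: "JNNNGNGQH" (len 9)
  byte 1: read out[2]='N', append. Buffer now: "JNNNGNGQHN"
  byte 2: read out[3]='N', append. Buffer now: "JNNNGNGQHNN"
  byte 3: read out[4]='G', append. Buffer now: "JNNNGNGQHNNG"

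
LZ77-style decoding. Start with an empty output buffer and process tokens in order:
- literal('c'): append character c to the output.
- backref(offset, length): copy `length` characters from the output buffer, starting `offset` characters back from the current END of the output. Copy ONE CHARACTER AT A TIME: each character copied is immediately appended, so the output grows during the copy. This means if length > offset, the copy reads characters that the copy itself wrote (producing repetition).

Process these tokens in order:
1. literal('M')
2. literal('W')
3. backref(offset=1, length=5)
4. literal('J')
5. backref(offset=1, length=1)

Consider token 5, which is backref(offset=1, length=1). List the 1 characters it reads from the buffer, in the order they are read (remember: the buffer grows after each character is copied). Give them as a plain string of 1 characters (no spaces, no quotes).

Answer: J

Derivation:
Token 1: literal('M'). Output: "M"
Token 2: literal('W'). Output: "MW"
Token 3: backref(off=1, len=5) (overlapping!). Copied 'WWWWW' from pos 1. Output: "MWWWWWW"
Token 4: literal('J'). Output: "MWWWWWWJ"
Token 5: backref(off=1, len=1). Buffer before: "MWWWWWWJ" (len 8)
  byte 1: read out[7]='J', append. Buffer now: "MWWWWWWJJ"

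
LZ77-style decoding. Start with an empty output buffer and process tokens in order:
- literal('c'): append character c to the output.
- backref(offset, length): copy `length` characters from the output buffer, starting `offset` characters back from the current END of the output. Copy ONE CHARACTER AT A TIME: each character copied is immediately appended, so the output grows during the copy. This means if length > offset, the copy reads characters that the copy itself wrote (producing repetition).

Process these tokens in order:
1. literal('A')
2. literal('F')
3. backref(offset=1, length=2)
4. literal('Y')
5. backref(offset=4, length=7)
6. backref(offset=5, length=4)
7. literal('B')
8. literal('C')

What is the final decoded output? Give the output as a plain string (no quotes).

Answer: AFFFYFFFYFFFFYFFBC

Derivation:
Token 1: literal('A'). Output: "A"
Token 2: literal('F'). Output: "AF"
Token 3: backref(off=1, len=2) (overlapping!). Copied 'FF' from pos 1. Output: "AFFF"
Token 4: literal('Y'). Output: "AFFFY"
Token 5: backref(off=4, len=7) (overlapping!). Copied 'FFFYFFF' from pos 1. Output: "AFFFYFFFYFFF"
Token 6: backref(off=5, len=4). Copied 'FYFF' from pos 7. Output: "AFFFYFFFYFFFFYFF"
Token 7: literal('B'). Output: "AFFFYFFFYFFFFYFFB"
Token 8: literal('C'). Output: "AFFFYFFFYFFFFYFFBC"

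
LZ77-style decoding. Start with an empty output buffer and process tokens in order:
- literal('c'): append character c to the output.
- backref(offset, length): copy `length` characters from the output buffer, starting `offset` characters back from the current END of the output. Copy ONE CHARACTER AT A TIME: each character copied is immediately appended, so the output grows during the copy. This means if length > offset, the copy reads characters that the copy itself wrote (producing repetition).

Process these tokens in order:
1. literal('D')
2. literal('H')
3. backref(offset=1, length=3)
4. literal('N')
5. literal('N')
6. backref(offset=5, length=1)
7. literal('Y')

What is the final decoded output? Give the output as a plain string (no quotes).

Token 1: literal('D'). Output: "D"
Token 2: literal('H'). Output: "DH"
Token 3: backref(off=1, len=3) (overlapping!). Copied 'HHH' from pos 1. Output: "DHHHH"
Token 4: literal('N'). Output: "DHHHHN"
Token 5: literal('N'). Output: "DHHHHNN"
Token 6: backref(off=5, len=1). Copied 'H' from pos 2. Output: "DHHHHNNH"
Token 7: literal('Y'). Output: "DHHHHNNHY"

Answer: DHHHHNNHY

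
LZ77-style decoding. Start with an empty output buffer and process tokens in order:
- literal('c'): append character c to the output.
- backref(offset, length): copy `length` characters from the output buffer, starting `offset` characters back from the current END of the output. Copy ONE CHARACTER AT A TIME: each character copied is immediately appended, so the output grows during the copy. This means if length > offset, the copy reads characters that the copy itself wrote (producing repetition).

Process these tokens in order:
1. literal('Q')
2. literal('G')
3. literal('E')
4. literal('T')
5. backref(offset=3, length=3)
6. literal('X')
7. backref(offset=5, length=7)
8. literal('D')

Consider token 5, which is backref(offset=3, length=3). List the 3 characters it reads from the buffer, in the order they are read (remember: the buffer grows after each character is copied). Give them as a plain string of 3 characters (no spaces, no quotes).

Answer: GET

Derivation:
Token 1: literal('Q'). Output: "Q"
Token 2: literal('G'). Output: "QG"
Token 3: literal('E'). Output: "QGE"
Token 4: literal('T'). Output: "QGET"
Token 5: backref(off=3, len=3). Buffer before: "QGET" (len 4)
  byte 1: read out[1]='G', append. Buffer now: "QGETG"
  byte 2: read out[2]='E', append. Buffer now: "QGETGE"
  byte 3: read out[3]='T', append. Buffer now: "QGETGET"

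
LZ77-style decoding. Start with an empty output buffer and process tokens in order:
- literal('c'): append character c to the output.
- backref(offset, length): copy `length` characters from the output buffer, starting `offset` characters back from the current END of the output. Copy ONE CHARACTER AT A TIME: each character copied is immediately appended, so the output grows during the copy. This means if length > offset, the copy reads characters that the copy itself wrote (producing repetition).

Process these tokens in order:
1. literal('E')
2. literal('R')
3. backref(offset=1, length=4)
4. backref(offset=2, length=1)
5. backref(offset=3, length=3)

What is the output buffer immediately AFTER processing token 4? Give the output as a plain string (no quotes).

Answer: ERRRRRR

Derivation:
Token 1: literal('E'). Output: "E"
Token 2: literal('R'). Output: "ER"
Token 3: backref(off=1, len=4) (overlapping!). Copied 'RRRR' from pos 1. Output: "ERRRRR"
Token 4: backref(off=2, len=1). Copied 'R' from pos 4. Output: "ERRRRRR"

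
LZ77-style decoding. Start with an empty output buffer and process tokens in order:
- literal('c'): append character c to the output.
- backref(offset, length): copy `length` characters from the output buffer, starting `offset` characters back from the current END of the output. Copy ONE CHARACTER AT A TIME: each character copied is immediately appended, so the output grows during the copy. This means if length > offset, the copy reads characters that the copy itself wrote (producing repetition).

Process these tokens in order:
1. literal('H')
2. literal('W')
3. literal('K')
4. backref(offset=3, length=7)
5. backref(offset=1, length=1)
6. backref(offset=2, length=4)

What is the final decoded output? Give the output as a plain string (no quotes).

Answer: HWKHWKHWKHHHHHH

Derivation:
Token 1: literal('H'). Output: "H"
Token 2: literal('W'). Output: "HW"
Token 3: literal('K'). Output: "HWK"
Token 4: backref(off=3, len=7) (overlapping!). Copied 'HWKHWKH' from pos 0. Output: "HWKHWKHWKH"
Token 5: backref(off=1, len=1). Copied 'H' from pos 9. Output: "HWKHWKHWKHH"
Token 6: backref(off=2, len=4) (overlapping!). Copied 'HHHH' from pos 9. Output: "HWKHWKHWKHHHHHH"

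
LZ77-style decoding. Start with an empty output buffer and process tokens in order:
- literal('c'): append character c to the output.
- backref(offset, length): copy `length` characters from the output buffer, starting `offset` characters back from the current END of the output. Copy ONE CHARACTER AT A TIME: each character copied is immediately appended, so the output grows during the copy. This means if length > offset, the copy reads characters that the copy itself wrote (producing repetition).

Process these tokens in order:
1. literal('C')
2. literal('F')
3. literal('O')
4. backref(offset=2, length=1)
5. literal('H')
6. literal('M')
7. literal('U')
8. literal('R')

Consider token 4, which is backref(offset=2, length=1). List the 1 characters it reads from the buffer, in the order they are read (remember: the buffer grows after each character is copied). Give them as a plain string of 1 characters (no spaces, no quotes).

Token 1: literal('C'). Output: "C"
Token 2: literal('F'). Output: "CF"
Token 3: literal('O'). Output: "CFO"
Token 4: backref(off=2, len=1). Buffer before: "CFO" (len 3)
  byte 1: read out[1]='F', append. Buffer now: "CFOF"

Answer: F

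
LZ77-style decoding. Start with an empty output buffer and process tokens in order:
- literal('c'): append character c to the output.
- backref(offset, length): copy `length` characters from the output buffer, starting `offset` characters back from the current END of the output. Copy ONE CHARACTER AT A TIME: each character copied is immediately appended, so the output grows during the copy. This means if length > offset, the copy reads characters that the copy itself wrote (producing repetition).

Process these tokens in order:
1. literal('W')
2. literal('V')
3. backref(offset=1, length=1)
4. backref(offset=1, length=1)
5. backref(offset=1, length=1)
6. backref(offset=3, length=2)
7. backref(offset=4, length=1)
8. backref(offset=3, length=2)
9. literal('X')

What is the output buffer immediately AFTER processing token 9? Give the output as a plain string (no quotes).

Token 1: literal('W'). Output: "W"
Token 2: literal('V'). Output: "WV"
Token 3: backref(off=1, len=1). Copied 'V' from pos 1. Output: "WVV"
Token 4: backref(off=1, len=1). Copied 'V' from pos 2. Output: "WVVV"
Token 5: backref(off=1, len=1). Copied 'V' from pos 3. Output: "WVVVV"
Token 6: backref(off=3, len=2). Copied 'VV' from pos 2. Output: "WVVVVVV"
Token 7: backref(off=4, len=1). Copied 'V' from pos 3. Output: "WVVVVVVV"
Token 8: backref(off=3, len=2). Copied 'VV' from pos 5. Output: "WVVVVVVVVV"
Token 9: literal('X'). Output: "WVVVVVVVVVX"

Answer: WVVVVVVVVVX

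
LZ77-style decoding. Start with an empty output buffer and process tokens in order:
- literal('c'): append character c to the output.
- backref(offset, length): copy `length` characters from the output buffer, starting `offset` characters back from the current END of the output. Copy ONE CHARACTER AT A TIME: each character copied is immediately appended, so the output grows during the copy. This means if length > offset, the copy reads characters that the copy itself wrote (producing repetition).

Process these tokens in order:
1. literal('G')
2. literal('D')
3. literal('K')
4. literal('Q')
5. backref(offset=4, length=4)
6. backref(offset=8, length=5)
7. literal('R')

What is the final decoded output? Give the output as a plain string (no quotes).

Answer: GDKQGDKQGDKQGR

Derivation:
Token 1: literal('G'). Output: "G"
Token 2: literal('D'). Output: "GD"
Token 3: literal('K'). Output: "GDK"
Token 4: literal('Q'). Output: "GDKQ"
Token 5: backref(off=4, len=4). Copied 'GDKQ' from pos 0. Output: "GDKQGDKQ"
Token 6: backref(off=8, len=5). Copied 'GDKQG' from pos 0. Output: "GDKQGDKQGDKQG"
Token 7: literal('R'). Output: "GDKQGDKQGDKQGR"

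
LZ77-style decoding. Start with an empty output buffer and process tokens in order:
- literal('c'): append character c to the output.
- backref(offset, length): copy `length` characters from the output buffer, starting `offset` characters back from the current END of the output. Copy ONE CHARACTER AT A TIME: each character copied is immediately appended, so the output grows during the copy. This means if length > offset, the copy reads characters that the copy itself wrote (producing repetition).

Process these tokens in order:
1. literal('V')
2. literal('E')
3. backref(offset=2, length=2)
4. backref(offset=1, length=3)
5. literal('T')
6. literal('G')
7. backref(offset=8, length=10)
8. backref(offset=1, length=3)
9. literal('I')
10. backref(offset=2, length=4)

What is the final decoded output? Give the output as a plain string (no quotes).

Token 1: literal('V'). Output: "V"
Token 2: literal('E'). Output: "VE"
Token 3: backref(off=2, len=2). Copied 'VE' from pos 0. Output: "VEVE"
Token 4: backref(off=1, len=3) (overlapping!). Copied 'EEE' from pos 3. Output: "VEVEEEE"
Token 5: literal('T'). Output: "VEVEEEET"
Token 6: literal('G'). Output: "VEVEEEETG"
Token 7: backref(off=8, len=10) (overlapping!). Copied 'EVEEEETGEV' from pos 1. Output: "VEVEEEETGEVEEEETGEV"
Token 8: backref(off=1, len=3) (overlapping!). Copied 'VVV' from pos 18. Output: "VEVEEEETGEVEEEETGEVVVV"
Token 9: literal('I'). Output: "VEVEEEETGEVEEEETGEVVVVI"
Token 10: backref(off=2, len=4) (overlapping!). Copied 'VIVI' from pos 21. Output: "VEVEEEETGEVEEEETGEVVVVIVIVI"

Answer: VEVEEEETGEVEEEETGEVVVVIVIVI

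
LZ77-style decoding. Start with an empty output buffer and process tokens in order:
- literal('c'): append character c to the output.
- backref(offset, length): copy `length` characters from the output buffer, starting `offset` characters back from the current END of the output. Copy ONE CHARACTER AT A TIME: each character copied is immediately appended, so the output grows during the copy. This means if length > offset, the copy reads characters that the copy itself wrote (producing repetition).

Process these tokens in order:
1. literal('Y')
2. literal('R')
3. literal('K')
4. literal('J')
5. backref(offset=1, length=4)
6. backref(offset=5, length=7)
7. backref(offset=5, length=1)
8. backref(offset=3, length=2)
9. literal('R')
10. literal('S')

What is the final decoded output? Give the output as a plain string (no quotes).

Answer: YRKJJJJJJJJJJJJJJJRS

Derivation:
Token 1: literal('Y'). Output: "Y"
Token 2: literal('R'). Output: "YR"
Token 3: literal('K'). Output: "YRK"
Token 4: literal('J'). Output: "YRKJ"
Token 5: backref(off=1, len=4) (overlapping!). Copied 'JJJJ' from pos 3. Output: "YRKJJJJJ"
Token 6: backref(off=5, len=7) (overlapping!). Copied 'JJJJJJJ' from pos 3. Output: "YRKJJJJJJJJJJJJ"
Token 7: backref(off=5, len=1). Copied 'J' from pos 10. Output: "YRKJJJJJJJJJJJJJ"
Token 8: backref(off=3, len=2). Copied 'JJ' from pos 13. Output: "YRKJJJJJJJJJJJJJJJ"
Token 9: literal('R'). Output: "YRKJJJJJJJJJJJJJJJR"
Token 10: literal('S'). Output: "YRKJJJJJJJJJJJJJJJRS"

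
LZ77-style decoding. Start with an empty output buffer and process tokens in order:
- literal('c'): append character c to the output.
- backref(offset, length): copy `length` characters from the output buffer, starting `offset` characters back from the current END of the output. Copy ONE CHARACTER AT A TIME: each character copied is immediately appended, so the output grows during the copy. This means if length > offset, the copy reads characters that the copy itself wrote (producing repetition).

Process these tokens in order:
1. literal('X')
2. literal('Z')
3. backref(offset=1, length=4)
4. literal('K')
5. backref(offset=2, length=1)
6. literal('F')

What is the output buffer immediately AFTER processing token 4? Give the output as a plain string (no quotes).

Answer: XZZZZZK

Derivation:
Token 1: literal('X'). Output: "X"
Token 2: literal('Z'). Output: "XZ"
Token 3: backref(off=1, len=4) (overlapping!). Copied 'ZZZZ' from pos 1. Output: "XZZZZZ"
Token 4: literal('K'). Output: "XZZZZZK"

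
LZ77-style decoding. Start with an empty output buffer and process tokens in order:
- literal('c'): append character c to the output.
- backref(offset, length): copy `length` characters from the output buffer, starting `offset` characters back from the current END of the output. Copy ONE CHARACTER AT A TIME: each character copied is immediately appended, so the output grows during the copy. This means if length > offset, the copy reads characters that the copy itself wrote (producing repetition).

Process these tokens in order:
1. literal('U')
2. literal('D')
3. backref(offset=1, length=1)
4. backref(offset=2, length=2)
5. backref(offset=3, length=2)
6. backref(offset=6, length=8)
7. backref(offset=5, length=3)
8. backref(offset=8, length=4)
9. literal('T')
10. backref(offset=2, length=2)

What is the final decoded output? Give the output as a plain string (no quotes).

Token 1: literal('U'). Output: "U"
Token 2: literal('D'). Output: "UD"
Token 3: backref(off=1, len=1). Copied 'D' from pos 1. Output: "UDD"
Token 4: backref(off=2, len=2). Copied 'DD' from pos 1. Output: "UDDDD"
Token 5: backref(off=3, len=2). Copied 'DD' from pos 2. Output: "UDDDDDD"
Token 6: backref(off=6, len=8) (overlapping!). Copied 'DDDDDDDD' from pos 1. Output: "UDDDDDDDDDDDDDD"
Token 7: backref(off=5, len=3). Copied 'DDD' from pos 10. Output: "UDDDDDDDDDDDDDDDDD"
Token 8: backref(off=8, len=4). Copied 'DDDD' from pos 10. Output: "UDDDDDDDDDDDDDDDDDDDDD"
Token 9: literal('T'). Output: "UDDDDDDDDDDDDDDDDDDDDDT"
Token 10: backref(off=2, len=2). Copied 'DT' from pos 21. Output: "UDDDDDDDDDDDDDDDDDDDDDTDT"

Answer: UDDDDDDDDDDDDDDDDDDDDDTDT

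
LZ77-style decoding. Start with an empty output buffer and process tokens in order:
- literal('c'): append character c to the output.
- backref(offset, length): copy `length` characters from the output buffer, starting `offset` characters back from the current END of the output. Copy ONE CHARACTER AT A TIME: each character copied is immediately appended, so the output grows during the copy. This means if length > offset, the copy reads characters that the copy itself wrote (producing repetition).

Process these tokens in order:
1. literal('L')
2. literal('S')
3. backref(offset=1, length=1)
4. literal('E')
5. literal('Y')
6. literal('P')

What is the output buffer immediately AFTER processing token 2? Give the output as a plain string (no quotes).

Token 1: literal('L'). Output: "L"
Token 2: literal('S'). Output: "LS"

Answer: LS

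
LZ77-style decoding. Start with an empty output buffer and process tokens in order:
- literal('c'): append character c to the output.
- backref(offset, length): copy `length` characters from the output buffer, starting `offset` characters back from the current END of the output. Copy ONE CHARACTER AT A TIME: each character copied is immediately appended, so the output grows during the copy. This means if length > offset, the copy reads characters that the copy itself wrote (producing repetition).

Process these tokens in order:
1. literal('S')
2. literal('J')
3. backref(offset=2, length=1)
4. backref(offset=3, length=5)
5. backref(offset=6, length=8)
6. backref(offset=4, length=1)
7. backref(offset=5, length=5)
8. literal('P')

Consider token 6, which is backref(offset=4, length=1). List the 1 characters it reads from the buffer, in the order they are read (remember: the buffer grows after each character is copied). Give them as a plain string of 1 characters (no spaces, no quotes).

Token 1: literal('S'). Output: "S"
Token 2: literal('J'). Output: "SJ"
Token 3: backref(off=2, len=1). Copied 'S' from pos 0. Output: "SJS"
Token 4: backref(off=3, len=5) (overlapping!). Copied 'SJSSJ' from pos 0. Output: "SJSSJSSJ"
Token 5: backref(off=6, len=8) (overlapping!). Copied 'SSJSSJSS' from pos 2. Output: "SJSSJSSJSSJSSJSS"
Token 6: backref(off=4, len=1). Buffer before: "SJSSJSSJSSJSSJSS" (len 16)
  byte 1: read out[12]='S', append. Buffer now: "SJSSJSSJSSJSSJSSS"

Answer: S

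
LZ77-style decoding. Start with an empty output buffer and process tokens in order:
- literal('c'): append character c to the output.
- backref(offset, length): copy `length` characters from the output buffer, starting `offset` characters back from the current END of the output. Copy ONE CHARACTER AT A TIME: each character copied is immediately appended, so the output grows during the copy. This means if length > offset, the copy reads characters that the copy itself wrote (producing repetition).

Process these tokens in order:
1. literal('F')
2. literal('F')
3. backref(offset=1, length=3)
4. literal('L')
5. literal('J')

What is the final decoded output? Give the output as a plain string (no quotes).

Answer: FFFFFLJ

Derivation:
Token 1: literal('F'). Output: "F"
Token 2: literal('F'). Output: "FF"
Token 3: backref(off=1, len=3) (overlapping!). Copied 'FFF' from pos 1. Output: "FFFFF"
Token 4: literal('L'). Output: "FFFFFL"
Token 5: literal('J'). Output: "FFFFFLJ"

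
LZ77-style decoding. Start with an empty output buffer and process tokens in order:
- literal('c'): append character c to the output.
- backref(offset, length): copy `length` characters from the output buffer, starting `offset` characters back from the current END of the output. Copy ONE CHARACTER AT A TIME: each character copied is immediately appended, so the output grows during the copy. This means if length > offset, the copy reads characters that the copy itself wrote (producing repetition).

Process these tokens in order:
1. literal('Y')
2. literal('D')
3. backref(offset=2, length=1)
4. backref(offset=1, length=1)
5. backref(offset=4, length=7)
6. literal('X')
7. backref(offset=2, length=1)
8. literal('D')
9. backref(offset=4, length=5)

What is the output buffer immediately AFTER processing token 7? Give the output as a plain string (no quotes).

Answer: YDYYYDYYYDYXY

Derivation:
Token 1: literal('Y'). Output: "Y"
Token 2: literal('D'). Output: "YD"
Token 3: backref(off=2, len=1). Copied 'Y' from pos 0. Output: "YDY"
Token 4: backref(off=1, len=1). Copied 'Y' from pos 2. Output: "YDYY"
Token 5: backref(off=4, len=7) (overlapping!). Copied 'YDYYYDY' from pos 0. Output: "YDYYYDYYYDY"
Token 6: literal('X'). Output: "YDYYYDYYYDYX"
Token 7: backref(off=2, len=1). Copied 'Y' from pos 10. Output: "YDYYYDYYYDYXY"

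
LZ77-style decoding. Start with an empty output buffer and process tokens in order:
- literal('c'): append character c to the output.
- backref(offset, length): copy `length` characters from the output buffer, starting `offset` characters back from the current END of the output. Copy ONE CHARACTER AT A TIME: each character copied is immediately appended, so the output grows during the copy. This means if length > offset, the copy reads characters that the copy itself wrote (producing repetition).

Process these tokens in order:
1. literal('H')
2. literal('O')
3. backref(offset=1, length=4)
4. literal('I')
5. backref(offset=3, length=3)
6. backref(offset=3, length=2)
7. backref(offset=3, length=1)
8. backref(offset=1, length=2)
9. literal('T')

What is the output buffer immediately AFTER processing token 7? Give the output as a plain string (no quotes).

Answer: HOOOOOIOOIOOI

Derivation:
Token 1: literal('H'). Output: "H"
Token 2: literal('O'). Output: "HO"
Token 3: backref(off=1, len=4) (overlapping!). Copied 'OOOO' from pos 1. Output: "HOOOOO"
Token 4: literal('I'). Output: "HOOOOOI"
Token 5: backref(off=3, len=3). Copied 'OOI' from pos 4. Output: "HOOOOOIOOI"
Token 6: backref(off=3, len=2). Copied 'OO' from pos 7. Output: "HOOOOOIOOIOO"
Token 7: backref(off=3, len=1). Copied 'I' from pos 9. Output: "HOOOOOIOOIOOI"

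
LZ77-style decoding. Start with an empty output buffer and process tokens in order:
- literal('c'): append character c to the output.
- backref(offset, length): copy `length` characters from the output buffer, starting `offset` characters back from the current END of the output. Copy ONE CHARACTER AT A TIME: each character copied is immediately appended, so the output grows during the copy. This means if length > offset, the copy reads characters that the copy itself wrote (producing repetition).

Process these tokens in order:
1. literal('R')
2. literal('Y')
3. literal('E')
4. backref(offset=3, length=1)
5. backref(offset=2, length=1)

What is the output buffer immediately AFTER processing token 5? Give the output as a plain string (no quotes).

Token 1: literal('R'). Output: "R"
Token 2: literal('Y'). Output: "RY"
Token 3: literal('E'). Output: "RYE"
Token 4: backref(off=3, len=1). Copied 'R' from pos 0. Output: "RYER"
Token 5: backref(off=2, len=1). Copied 'E' from pos 2. Output: "RYERE"

Answer: RYERE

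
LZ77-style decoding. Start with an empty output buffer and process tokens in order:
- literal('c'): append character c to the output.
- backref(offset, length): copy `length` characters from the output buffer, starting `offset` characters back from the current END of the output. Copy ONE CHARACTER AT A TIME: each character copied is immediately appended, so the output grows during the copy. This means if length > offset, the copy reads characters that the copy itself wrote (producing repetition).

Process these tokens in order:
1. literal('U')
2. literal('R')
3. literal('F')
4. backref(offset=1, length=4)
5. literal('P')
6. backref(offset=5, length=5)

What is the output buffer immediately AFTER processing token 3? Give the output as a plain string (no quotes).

Token 1: literal('U'). Output: "U"
Token 2: literal('R'). Output: "UR"
Token 3: literal('F'). Output: "URF"

Answer: URF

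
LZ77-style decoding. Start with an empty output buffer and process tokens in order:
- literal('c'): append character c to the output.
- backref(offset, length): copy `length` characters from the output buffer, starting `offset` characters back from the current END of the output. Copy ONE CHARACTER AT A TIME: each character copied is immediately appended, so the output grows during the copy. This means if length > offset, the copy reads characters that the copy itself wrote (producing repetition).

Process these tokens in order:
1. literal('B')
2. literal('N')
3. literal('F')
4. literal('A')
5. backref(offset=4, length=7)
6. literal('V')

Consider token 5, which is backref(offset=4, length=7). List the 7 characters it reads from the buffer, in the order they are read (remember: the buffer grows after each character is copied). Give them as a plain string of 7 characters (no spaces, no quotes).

Answer: BNFABNF

Derivation:
Token 1: literal('B'). Output: "B"
Token 2: literal('N'). Output: "BN"
Token 3: literal('F'). Output: "BNF"
Token 4: literal('A'). Output: "BNFA"
Token 5: backref(off=4, len=7). Buffer before: "BNFA" (len 4)
  byte 1: read out[0]='B', append. Buffer now: "BNFAB"
  byte 2: read out[1]='N', append. Buffer now: "BNFABN"
  byte 3: read out[2]='F', append. Buffer now: "BNFABNF"
  byte 4: read out[3]='A', append. Buffer now: "BNFABNFA"
  byte 5: read out[4]='B', append. Buffer now: "BNFABNFAB"
  byte 6: read out[5]='N', append. Buffer now: "BNFABNFABN"
  byte 7: read out[6]='F', append. Buffer now: "BNFABNFABNF"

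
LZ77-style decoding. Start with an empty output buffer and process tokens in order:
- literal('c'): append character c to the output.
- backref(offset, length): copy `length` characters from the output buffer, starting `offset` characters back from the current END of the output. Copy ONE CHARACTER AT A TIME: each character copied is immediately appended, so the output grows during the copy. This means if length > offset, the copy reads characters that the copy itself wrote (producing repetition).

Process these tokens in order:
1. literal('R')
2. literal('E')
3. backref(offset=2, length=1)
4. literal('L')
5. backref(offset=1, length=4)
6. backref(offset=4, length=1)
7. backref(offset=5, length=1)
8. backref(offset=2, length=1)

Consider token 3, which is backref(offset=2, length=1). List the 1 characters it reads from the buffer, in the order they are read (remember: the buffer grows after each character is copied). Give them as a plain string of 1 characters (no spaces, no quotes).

Answer: R

Derivation:
Token 1: literal('R'). Output: "R"
Token 2: literal('E'). Output: "RE"
Token 3: backref(off=2, len=1). Buffer before: "RE" (len 2)
  byte 1: read out[0]='R', append. Buffer now: "RER"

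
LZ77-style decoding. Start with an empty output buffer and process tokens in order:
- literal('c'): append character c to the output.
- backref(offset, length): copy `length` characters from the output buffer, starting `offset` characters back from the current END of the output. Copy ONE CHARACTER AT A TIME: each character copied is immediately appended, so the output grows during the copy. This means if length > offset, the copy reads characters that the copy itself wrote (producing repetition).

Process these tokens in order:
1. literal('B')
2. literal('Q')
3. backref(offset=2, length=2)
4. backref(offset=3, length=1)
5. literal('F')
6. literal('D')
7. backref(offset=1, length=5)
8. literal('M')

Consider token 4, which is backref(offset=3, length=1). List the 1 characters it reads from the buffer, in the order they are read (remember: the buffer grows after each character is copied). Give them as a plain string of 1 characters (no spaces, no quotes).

Token 1: literal('B'). Output: "B"
Token 2: literal('Q'). Output: "BQ"
Token 3: backref(off=2, len=2). Copied 'BQ' from pos 0. Output: "BQBQ"
Token 4: backref(off=3, len=1). Buffer before: "BQBQ" (len 4)
  byte 1: read out[1]='Q', append. Buffer now: "BQBQQ"

Answer: Q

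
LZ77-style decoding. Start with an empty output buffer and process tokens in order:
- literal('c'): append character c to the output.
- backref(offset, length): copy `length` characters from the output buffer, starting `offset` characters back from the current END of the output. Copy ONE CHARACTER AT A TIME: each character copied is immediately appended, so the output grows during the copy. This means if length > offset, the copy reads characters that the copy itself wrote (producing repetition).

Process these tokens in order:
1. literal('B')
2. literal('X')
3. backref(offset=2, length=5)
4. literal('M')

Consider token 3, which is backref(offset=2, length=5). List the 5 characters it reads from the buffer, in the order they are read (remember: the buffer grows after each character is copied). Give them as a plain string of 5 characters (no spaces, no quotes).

Answer: BXBXB

Derivation:
Token 1: literal('B'). Output: "B"
Token 2: literal('X'). Output: "BX"
Token 3: backref(off=2, len=5). Buffer before: "BX" (len 2)
  byte 1: read out[0]='B', append. Buffer now: "BXB"
  byte 2: read out[1]='X', append. Buffer now: "BXBX"
  byte 3: read out[2]='B', append. Buffer now: "BXBXB"
  byte 4: read out[3]='X', append. Buffer now: "BXBXBX"
  byte 5: read out[4]='B', append. Buffer now: "BXBXBXB"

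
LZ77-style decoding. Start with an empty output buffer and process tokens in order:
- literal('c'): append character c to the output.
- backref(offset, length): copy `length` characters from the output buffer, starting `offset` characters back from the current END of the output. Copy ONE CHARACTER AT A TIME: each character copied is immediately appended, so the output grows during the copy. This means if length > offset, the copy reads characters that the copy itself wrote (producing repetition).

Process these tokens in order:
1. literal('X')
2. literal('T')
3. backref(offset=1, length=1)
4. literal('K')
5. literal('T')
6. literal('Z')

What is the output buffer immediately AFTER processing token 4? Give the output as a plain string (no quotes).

Answer: XTTK

Derivation:
Token 1: literal('X'). Output: "X"
Token 2: literal('T'). Output: "XT"
Token 3: backref(off=1, len=1). Copied 'T' from pos 1. Output: "XTT"
Token 4: literal('K'). Output: "XTTK"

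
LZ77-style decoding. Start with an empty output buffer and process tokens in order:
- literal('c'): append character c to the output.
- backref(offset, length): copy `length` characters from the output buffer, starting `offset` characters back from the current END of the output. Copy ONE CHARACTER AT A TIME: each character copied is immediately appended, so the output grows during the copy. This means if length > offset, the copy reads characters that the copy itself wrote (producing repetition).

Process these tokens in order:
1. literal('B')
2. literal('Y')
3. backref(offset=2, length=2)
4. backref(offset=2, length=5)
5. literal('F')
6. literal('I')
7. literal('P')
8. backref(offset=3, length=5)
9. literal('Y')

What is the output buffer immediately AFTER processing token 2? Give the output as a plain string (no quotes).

Answer: BY

Derivation:
Token 1: literal('B'). Output: "B"
Token 2: literal('Y'). Output: "BY"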